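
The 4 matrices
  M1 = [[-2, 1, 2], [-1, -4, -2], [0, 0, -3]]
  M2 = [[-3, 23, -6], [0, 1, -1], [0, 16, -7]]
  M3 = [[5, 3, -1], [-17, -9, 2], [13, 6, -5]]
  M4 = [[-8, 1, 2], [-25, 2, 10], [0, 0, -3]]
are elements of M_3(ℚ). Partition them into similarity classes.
Characteristic polynomials: χ_{M1} = (x + 3)^3, χ_{M2} = (x + 3)^3, χ_{M3} = (x + 3)^3, χ_{M4} = (x + 3)^3.

{M1, M4}: invariant factors x + 3, (x + 3)^2.

{M2, M3}: invariant factors (x + 3)^3.

Matrices are similar if and only if their invariant-factor lists agree; the partition into similarity classes is {M1, M4}, {M2, M3}.

2 classes: {M1, M4}, {M2, M3}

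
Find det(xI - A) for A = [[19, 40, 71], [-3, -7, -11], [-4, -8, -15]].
xI - A = [[x - 19, -40, -71], [3, x + 7, 11], [4, 8, x + 15]].

Expanding det(xI - A) along the first row:
det(xI - A) = + (x - 19)·det([[x + 7, 11], [8, x + 15]]) - (-40)·det([[3, 11], [4, x + 15]]) + (-71)·det([[3, x + 7], [4, 8]]).

Evaluating gives χ_A(x) = x^3 + 3x^2 + 3x + 1 = (x + 1)^3.

χ_A(x) = (x + 1)^3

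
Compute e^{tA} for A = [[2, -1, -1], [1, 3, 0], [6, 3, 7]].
A has Jordan form J = [[4, 1, 0], [0, 4, 1], [0, 0, 4]] with A = PJP^{-1}, so e^{tA} = P e^{tJ} P^{-1}.

For a Jordan block J_k(λ), e^{tJ_k(λ)} = e^{λt} · (I + tN + t^2 N^2/2! + ... + t^{k-1} N^{k-1}/(k-1)!) where N is the nilpotent superdiagonal part.

Assembling the blocks and conjugating back gives the entries of e^{tA} as shown above.

e^{tA} = [[(-3*t^2 - 4*t + 2)*e^{4*t}/2, -t*e^{4*t}, t*(-t - 2)*e^{4*t}/2], [t*(2 - 3*t)*e^{4*t}/2, (1 - t)*e^{4*t}, -t^2*e^{4*t}/2], [3*t*(3*t + 4)*e^{4*t}/2, 3*t*e^{4*t}, (3*t^2 + 6*t + 2)*e^{4*t}/2]]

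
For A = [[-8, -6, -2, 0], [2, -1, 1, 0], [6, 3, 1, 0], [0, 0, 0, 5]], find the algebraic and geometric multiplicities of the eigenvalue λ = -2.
The characteristic polynomial is (x - 5)(x + 2)^2(x + 4), so the factor x + 2 appears with exponent 2: the algebraic multiplicity is 2.

rank(A + 2I) = 3, so the eigenspace has dimension 4 - 3 = 1: the geometric multiplicity is 1.

Since 1 < 2, A is not diagonalizable.

algebraic multiplicity 2, geometric multiplicity 1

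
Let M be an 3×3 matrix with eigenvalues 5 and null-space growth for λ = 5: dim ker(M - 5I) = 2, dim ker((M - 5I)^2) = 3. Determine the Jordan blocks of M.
Jordan blocks: (5, 2), (5, 1)

λ = 5: successive nullity increments [2, 1] count blocks of size ≥ k; block sizes are [2, 1].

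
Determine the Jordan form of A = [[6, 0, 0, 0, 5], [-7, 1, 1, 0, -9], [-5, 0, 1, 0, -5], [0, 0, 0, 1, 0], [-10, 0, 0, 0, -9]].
The characteristic polynomial is det(xI - A) = (x - 1)^4(x + 4), so the eigenvalues are -4 (algebraic multiplicity 1), 1 (algebraic multiplicity 4).

For λ = -4: algebraic multiplicity 1 gives one 1×1 block.

For λ = 1: rank(A - I) = 2, rank((A - I)^2) = 1. The eigenspace has dimension 5 - 2 = 3, so there are 3 Jordan blocks; the rank sequence gives block sizes [2, 1, 1].

Assembling the blocks gives the Jordan form J above.

J = [[-4, 0, 0, 0, 0], [0, 1, 1, 0, 0], [0, 0, 1, 0, 0], [0, 0, 0, 1, 0], [0, 0, 0, 0, 1]]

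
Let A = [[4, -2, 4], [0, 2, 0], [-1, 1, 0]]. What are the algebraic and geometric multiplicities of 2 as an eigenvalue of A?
algebraic multiplicity 3, geometric multiplicity 2

The characteristic polynomial is (x - 2)^3, so the factor x - 2 appears with exponent 3: the algebraic multiplicity is 3.

rank(A - 2I) = 1, so the eigenspace has dimension 3 - 1 = 2: the geometric multiplicity is 2.

Since 2 < 3, A is not diagonalizable.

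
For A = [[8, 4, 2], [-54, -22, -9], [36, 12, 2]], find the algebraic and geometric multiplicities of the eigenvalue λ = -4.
algebraic multiplicity 3, geometric multiplicity 2

The characteristic polynomial is (x + 4)^3, so the factor x + 4 appears with exponent 3: the algebraic multiplicity is 3.

rank(A + 4I) = 1, so the eigenspace has dimension 3 - 1 = 2: the geometric multiplicity is 2.

Since 2 < 3, A is not diagonalizable.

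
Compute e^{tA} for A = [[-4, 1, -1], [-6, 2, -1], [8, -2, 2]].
A has Jordan form J = [[0, 1, 0], [0, 0, 1], [0, 0, 0]] with A = PJP^{-1}, so e^{tA} = P e^{tJ} P^{-1}.

For a Jordan block J_k(λ), e^{tJ_k(λ)} = e^{λt} · (I + tN + t^2 N^2/2! + ... + t^{k-1} N^{k-1}/(k-1)!) where N is the nilpotent superdiagonal part.

Assembling the blocks and conjugating back gives the entries of e^{tA} as shown above.

e^{tA} = [[t^2 - 4*t + 1, t, t*(t/2 - 1)], [2*t*(t - 3), 2*t + 1, t*(t - 1)], [2*t*(4 - t), -2*t, -t^2 + 2*t + 1]]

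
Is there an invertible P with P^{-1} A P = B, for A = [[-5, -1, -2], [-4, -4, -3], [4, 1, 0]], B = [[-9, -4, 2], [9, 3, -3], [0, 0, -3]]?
No.

Both have characteristic polynomial (x + 3)^3, but the minimal polynomial of A is (x + 3)^3 while the minimal polynomial of B is (x + 3)^2. The minimal polynomial is a similarity invariant, so A and B are not similar.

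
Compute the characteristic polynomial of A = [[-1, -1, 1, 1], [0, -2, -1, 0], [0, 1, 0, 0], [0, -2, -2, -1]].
xI - A = [[x + 1, 1, -1, -1], [0, x + 2, 1, 0], [0, -1, x, 0], [0, 2, 2, x + 1]].

Expanding det(xI - A) along the first row:
det(xI - A) = + (x + 1)·det([[x + 2, 1, 0], [-1, x, 0], [2, 2, x + 1]]) - (1)·det([[0, 1, 0], [0, x, 0], [0, 2, x + 1]]) + (-1)·det([[0, x + 2, 0], [0, -1, 0], [0, 2, x + 1]]) - (-1)·det([[0, x + 2, 1], [0, -1, x], [0, 2, 2]]).

Evaluating gives χ_A(x) = x^4 + 4x^3 + 6x^2 + 4x + 1 = (x + 1)^4.

χ_A(x) = (x + 1)^4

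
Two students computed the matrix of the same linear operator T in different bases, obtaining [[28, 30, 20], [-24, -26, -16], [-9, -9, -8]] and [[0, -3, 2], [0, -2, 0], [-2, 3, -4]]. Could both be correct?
Two matrices over a field are similar if and only if they have the same invariant factors.

Both A and B have characteristic polynomial (x + 2)^3 and minimal polynomial (x + 2)^2. Computing further, both have invariant factors x + 2, (x + 2)^2. Hence A and B are similar.

Yes.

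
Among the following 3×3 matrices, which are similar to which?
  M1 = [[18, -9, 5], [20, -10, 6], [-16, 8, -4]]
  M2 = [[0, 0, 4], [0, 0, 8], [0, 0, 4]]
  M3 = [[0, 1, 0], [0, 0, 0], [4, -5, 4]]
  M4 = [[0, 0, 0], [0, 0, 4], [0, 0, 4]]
Characteristic polynomials: χ_{M1} = x^2(x - 4), χ_{M2} = x^2(x - 4), χ_{M3} = x^2(x - 4), χ_{M4} = x^2(x - 4).

{M1, M3}: invariant factors x^2(x - 4).

{M2, M4}: invariant factors x, x(x - 4).

Matrices are similar if and only if their invariant-factor lists agree; the partition into similarity classes is {M1, M3}, {M2, M4}.

2 classes: {M1, M3}, {M2, M4}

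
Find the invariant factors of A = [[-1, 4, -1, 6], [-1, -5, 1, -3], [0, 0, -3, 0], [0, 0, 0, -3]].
The Jordan structure of A has elementary divisors (x + 3)^3, (x + 3). Arranging the block sizes at each eigenvalue in decreasing order and taking row products gives the invariant factors.

Invariant factors (smallest first, each dividing the next): x + 3, (x + 3)^3.

Check: the last factor (x + 3)^3 is the minimal polynomial, and the product (x + 3)^4 is the characteristic polynomial.

x + 3, (x + 3)^3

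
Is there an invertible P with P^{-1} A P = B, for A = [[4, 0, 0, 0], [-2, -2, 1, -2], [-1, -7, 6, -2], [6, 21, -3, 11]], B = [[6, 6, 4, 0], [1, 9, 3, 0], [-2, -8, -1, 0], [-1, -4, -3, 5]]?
Yes.

Two matrices over a field are similar if and only if they have the same invariant factors.

Both A and B have characteristic polynomial (x - 5)^3(x - 4) and minimal polynomial (x - 5)^2(x - 4). Computing further, both have invariant factors x - 5, (x - 5)^2(x - 4). Hence A and B are similar.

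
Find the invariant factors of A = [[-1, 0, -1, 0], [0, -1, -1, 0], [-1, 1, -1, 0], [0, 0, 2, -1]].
The Jordan structure of A has elementary divisors (x + 1)^3, (x + 1). Arranging the block sizes at each eigenvalue in decreasing order and taking row products gives the invariant factors.

Invariant factors (smallest first, each dividing the next): x + 1, (x + 1)^3.

Check: the last factor (x + 1)^3 is the minimal polynomial, and the product (x + 1)^4 is the characteristic polynomial.

x + 1, (x + 1)^3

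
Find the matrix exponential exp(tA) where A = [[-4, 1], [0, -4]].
e^{tA} = [[e^{-4*t}, t*e^{-4*t}], [0, e^{-4*t}]]

A has Jordan form J = [[-4, 1], [0, -4]] with A = PJP^{-1}, so e^{tA} = P e^{tJ} P^{-1}.

For a Jordan block J_k(λ), e^{tJ_k(λ)} = e^{λt} · (I + tN + t^2 N^2/2! + ... + t^{k-1} N^{k-1}/(k-1)!) where N is the nilpotent superdiagonal part.

Assembling the blocks and conjugating back gives the entries of e^{tA} as shown above.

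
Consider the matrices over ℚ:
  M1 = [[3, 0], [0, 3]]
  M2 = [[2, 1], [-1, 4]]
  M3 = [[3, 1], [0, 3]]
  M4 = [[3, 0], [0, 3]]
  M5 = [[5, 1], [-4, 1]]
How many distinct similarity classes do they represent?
Characteristic polynomials: χ_{M1} = (x - 3)^2, χ_{M2} = (x - 3)^2, χ_{M3} = (x - 3)^2, χ_{M4} = (x - 3)^2, χ_{M5} = (x - 3)^2.

{M1, M4}: invariant factors x - 3, x - 3.

{M2, M3, M5}: invariant factors (x - 3)^2.

Matrices are similar if and only if their invariant-factor lists agree; the partition into similarity classes is {M1, M4}, {M2, M3, M5}.

2 classes: {M1, M4}, {M2, M3, M5}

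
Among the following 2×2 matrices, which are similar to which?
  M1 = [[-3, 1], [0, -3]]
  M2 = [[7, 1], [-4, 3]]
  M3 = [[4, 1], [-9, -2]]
3 classes: {M1}, {M2}, {M3}

Characteristic polynomials: χ_{M1} = (x + 3)^2, χ_{M2} = (x - 5)^2, χ_{M3} = (x - 1)^2.

{M1}: invariant factors (x + 3)^2.

{M2}: invariant factors (x - 5)^2.

{M3}: invariant factors (x - 1)^2.

Matrices are similar if and only if their invariant-factor lists agree; the partition into similarity classes is {M1}, {M2}, {M3}.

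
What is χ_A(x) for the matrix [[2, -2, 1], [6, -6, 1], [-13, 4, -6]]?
χ_A(x) = (x + 3)^2(x + 4)

xI - A = [[x - 2, 2, -1], [-6, x + 6, -1], [13, -4, x + 6]].

Expanding det(xI - A) along the first row:
det(xI - A) = + (x - 2)·det([[x + 6, -1], [-4, x + 6]]) - (2)·det([[-6, -1], [13, x + 6]]) + (-1)·det([[-6, x + 6], [13, -4]]).

Evaluating gives χ_A(x) = x^3 + 10x^2 + 33x + 36 = (x + 3)^2(x + 4).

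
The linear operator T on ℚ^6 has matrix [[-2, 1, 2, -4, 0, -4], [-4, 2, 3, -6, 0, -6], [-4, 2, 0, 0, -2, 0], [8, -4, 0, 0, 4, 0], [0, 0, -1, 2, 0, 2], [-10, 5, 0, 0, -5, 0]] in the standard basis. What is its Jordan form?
The characteristic polynomial is det(xI - A) = x^6, so the eigenvalues are 0 (algebraic multiplicity 6).

For λ = 0: rank(A) = 3, rank(A^2) = 1, rank(A^3) = 0. The eigenspace has dimension 6 - 3 = 3, so there are 3 Jordan blocks; the rank sequence gives block sizes [3, 2, 1].

Assembling the blocks gives the Jordan form J above.

J = [[0, 1, 0, 0, 0, 0], [0, 0, 1, 0, 0, 0], [0, 0, 0, 0, 0, 0], [0, 0, 0, 0, 1, 0], [0, 0, 0, 0, 0, 0], [0, 0, 0, 0, 0, 0]]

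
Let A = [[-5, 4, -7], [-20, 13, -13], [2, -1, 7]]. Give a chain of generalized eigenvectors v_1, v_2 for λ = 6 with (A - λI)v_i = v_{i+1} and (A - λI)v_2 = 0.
We seek v_1 ∈ ker((A - 6I)^2) \ ker(A - 6I), then set v_{i+1} = (A - 6I) v_i.

One such chain is v_1 = [[-2, -4, 1]]^T, v_2 = [[-1, -1, 1]]^T. Check: (A - 6I) v_2 = [[0, 0, 0]]^T = 0.

v_1 = [[-2, -4, 1]]^T, v_2 = [[-1, -1, 1]]^T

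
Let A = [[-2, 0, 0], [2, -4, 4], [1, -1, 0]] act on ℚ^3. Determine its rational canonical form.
R = [[-2, 0, 0], [0, 0, -4], [0, 1, -4]]

The invariant factors of A (the non-unit diagonal entries of the Smith normal form of xI - A over ℚ[x]) are x + 2, (x + 2)^2, each dividing the next. The characteristic polynomial is their product, (x + 2)^3.

The rational canonical form is the block-diagonal matrix of companion matrices C(f_i):
R = [[-2, 0, 0], [0, 0, -4], [0, 1, -4]].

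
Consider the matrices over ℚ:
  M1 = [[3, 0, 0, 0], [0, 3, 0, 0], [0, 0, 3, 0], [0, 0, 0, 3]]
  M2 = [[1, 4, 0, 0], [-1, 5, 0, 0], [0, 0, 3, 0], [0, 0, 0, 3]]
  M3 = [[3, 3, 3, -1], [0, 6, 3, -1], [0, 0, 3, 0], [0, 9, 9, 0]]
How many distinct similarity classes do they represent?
Characteristic polynomials: χ_{M1} = (x - 3)^4, χ_{M2} = (x - 3)^4, χ_{M3} = (x - 3)^4.

{M1}: invariant factors x - 3, x - 3, x - 3, x - 3.

{M2, M3}: invariant factors x - 3, x - 3, (x - 3)^2.

Matrices are similar if and only if their invariant-factor lists agree; the partition into similarity classes is {M1}, {M2, M3}.

2 classes: {M1}, {M2, M3}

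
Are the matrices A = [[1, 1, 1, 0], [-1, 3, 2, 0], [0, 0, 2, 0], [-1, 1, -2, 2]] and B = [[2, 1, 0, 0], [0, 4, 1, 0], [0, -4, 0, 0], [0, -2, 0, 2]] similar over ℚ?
Two matrices over a field are similar if and only if they have the same invariant factors.

Both A and B have characteristic polynomial (x - 2)^4 and minimal polynomial (x - 2)^3. Computing further, both have invariant factors x - 2, (x - 2)^3. Hence A and B are similar.

Yes.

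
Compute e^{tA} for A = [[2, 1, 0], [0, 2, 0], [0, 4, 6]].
A has Jordan form J = [[2, 1, 0], [0, 2, 0], [0, 0, 6]] with A = PJP^{-1}, so e^{tA} = P e^{tJ} P^{-1}.

For a Jordan block J_k(λ), e^{tJ_k(λ)} = e^{λt} · (I + tN + t^2 N^2/2! + ... + t^{k-1} N^{k-1}/(k-1)!) where N is the nilpotent superdiagonal part.

Assembling the blocks and conjugating back gives the entries of e^{tA} as shown above.

e^{tA} = [[e^{2*t}, t*e^{2*t}, 0], [0, e^{2*t}, 0], [0, e^{6*t} - e^{2*t}, e^{6*t}]]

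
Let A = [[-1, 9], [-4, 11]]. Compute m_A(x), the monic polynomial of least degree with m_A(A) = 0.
The characteristic polynomial factors as (x - 5)^2. The minimal polynomial is ∏(x - λ)^{k_λ} where k_λ is the size of the largest Jordan block at λ.

For λ = 5: rank(A - 5I) = 1, and the largest Jordan block has size 2 (the smallest k with rank((A - 5I)^k) = rank((A - 5I)^(k+1))).

So m_A(x) = (x - 5)^2.

m_A(x) = (x - 5)^2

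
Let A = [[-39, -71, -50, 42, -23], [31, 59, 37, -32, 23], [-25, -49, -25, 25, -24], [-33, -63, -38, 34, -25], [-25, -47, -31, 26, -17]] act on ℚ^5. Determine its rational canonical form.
The invariant factors of A (the non-unit diagonal entries of the Smith normal form of xI - A over ℚ[x]) are x - 6, (x - 6)(x^3 - 4x + 1), each dividing the next. The characteristic polynomial is their product, (x - 6)^2(x^3 - 4x + 1).

The rational canonical form is the block-diagonal matrix of companion matrices C(f_i):
R = [[6, 0, 0, 0, 0], [0, 0, 0, 0, 6], [0, 1, 0, 0, -25], [0, 0, 1, 0, 4], [0, 0, 0, 1, 6]].

Note the characteristic polynomial does not split into linear factors over ℚ, so A has no Jordan form over ℚ; the rational canonical form exists over any field.

R = [[6, 0, 0, 0, 0], [0, 0, 0, 0, 6], [0, 1, 0, 0, -25], [0, 0, 1, 0, 4], [0, 0, 0, 1, 6]]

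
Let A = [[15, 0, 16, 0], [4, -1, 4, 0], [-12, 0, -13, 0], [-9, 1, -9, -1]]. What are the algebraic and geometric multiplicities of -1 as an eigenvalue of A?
The characteristic polynomial is (x - 3)(x + 1)^3, so the factor x + 1 appears with exponent 3: the algebraic multiplicity is 3.

rank(A + I) = 2, so the eigenspace has dimension 4 - 2 = 2: the geometric multiplicity is 2.

Since 2 < 3, A is not diagonalizable.

algebraic multiplicity 3, geometric multiplicity 2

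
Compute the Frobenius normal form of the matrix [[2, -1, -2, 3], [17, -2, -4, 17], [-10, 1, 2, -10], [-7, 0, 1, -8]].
R = [[-1, 0, 0, 0], [0, 0, 0, -3], [0, 1, 0, -7], [0, 0, 1, -5]]

The invariant factors of A (the non-unit diagonal entries of the Smith normal form of xI - A over ℚ[x]) are x + 1, (x + 1)^2(x + 3), each dividing the next. The characteristic polynomial is their product, (x + 1)^3(x + 3).

The rational canonical form is the block-diagonal matrix of companion matrices C(f_i):
R = [[-1, 0, 0, 0], [0, 0, 0, -3], [0, 1, 0, -7], [0, 0, 1, -5]].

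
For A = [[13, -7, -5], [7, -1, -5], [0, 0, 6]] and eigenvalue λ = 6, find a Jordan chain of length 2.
v_1 = [[2, -1, 4]]^T, v_2 = [[1, 1, 0]]^T

We seek v_1 ∈ ker((A - 6I)^2) \ ker(A - 6I), then set v_{i+1} = (A - 6I) v_i.

One such chain is v_1 = [[2, -1, 4]]^T, v_2 = [[1, 1, 0]]^T. Check: (A - 6I) v_2 = [[0, 0, 0]]^T = 0.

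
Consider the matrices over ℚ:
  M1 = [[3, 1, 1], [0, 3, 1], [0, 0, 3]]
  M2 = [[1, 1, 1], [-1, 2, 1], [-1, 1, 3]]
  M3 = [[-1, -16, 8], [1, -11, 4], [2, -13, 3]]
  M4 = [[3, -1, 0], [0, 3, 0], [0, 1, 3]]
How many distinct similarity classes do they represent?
Characteristic polynomials: χ_{M1} = (x - 3)^3, χ_{M2} = (x - 2)^3, χ_{M3} = (x + 3)^3, χ_{M4} = (x - 3)^3.

{M1}: invariant factors (x - 3)^3.

{M2}: invariant factors (x - 2)^3.

{M3}: invariant factors (x + 3)^3.

{M4}: invariant factors x - 3, (x - 3)^2.

Matrices are similar if and only if their invariant-factor lists agree; the partition into similarity classes is {M1}, {M2}, {M3}, {M4}.

4 classes: {M1}, {M2}, {M3}, {M4}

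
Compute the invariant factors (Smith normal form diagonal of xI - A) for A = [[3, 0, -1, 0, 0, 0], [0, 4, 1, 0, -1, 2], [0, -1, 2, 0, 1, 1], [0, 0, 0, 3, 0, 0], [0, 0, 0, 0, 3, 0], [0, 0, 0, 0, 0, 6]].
x - 3, x - 3, (x - 6)(x - 3)^3

The Jordan structure of A has elementary divisors (x - 3)^3, (x - 3), (x - 3), (x - 6). Arranging the block sizes at each eigenvalue in decreasing order and taking row products gives the invariant factors.

Invariant factors (smallest first, each dividing the next): x - 3, x - 3, (x - 6)(x - 3)^3.

Check: the last factor (x - 6)(x - 3)^3 is the minimal polynomial, and the product (x - 6)(x - 3)^5 is the characteristic polynomial.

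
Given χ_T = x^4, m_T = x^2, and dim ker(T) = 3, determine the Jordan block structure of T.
λ = 0: algebraic multiplicity 4 (exponent in χ_T), largest block size 2 (exponent in m_T), 3 blocks (geometric multiplicity). These force block sizes [2, 1, 1].

Jordan blocks: (0, 2), (0, 1), (0, 1)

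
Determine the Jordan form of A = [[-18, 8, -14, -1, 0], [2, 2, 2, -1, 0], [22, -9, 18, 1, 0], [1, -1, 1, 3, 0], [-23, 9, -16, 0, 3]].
The characteristic polynomial is det(xI - A) = (x - 3)^4(x + 4), so the eigenvalues are -4 (algebraic multiplicity 1), 3 (algebraic multiplicity 4).

For λ = -4: algebraic multiplicity 1 gives one 1×1 block.

For λ = 3: rank(A - 3I) = 3, rank((A - 3I)^2) = 2, rank((A - 3I)^3) = 1. The eigenspace has dimension 5 - 3 = 2, so there are 2 Jordan blocks; the rank sequence gives block sizes [3, 1].

Assembling the blocks gives the Jordan form J above.

J = [[-4, 0, 0, 0, 0], [0, 3, 1, 0, 0], [0, 0, 3, 1, 0], [0, 0, 0, 3, 0], [0, 0, 0, 0, 3]]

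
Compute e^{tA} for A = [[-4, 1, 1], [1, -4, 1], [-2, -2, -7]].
A has Jordan form J = [[-5, 1, 0], [0, -5, 0], [0, 0, -5]] with A = PJP^{-1}, so e^{tA} = P e^{tJ} P^{-1}.

For a Jordan block J_k(λ), e^{tJ_k(λ)} = e^{λt} · (I + tN + t^2 N^2/2! + ... + t^{k-1} N^{k-1}/(k-1)!) where N is the nilpotent superdiagonal part.

Assembling the blocks and conjugating back gives the entries of e^{tA} as shown above.

e^{tA} = [[(t + 1)*e^{-5*t}, t*e^{-5*t}, t*e^{-5*t}], [t*e^{-5*t}, (t + 1)*e^{-5*t}, t*e^{-5*t}], [-2*t*e^{-5*t}, -2*t*e^{-5*t}, (1 - 2*t)*e^{-5*t}]]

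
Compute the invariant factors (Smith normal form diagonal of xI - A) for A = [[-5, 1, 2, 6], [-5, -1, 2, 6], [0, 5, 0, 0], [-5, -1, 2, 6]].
The Jordan structure of A has elementary divisors x^3, x. Arranging the block sizes at each eigenvalue in decreasing order and taking row products gives the invariant factors.

Invariant factors (smallest first, each dividing the next): x, x^3.

Check: the last factor x^3 is the minimal polynomial, and the product x^4 is the characteristic polynomial.

x, x^3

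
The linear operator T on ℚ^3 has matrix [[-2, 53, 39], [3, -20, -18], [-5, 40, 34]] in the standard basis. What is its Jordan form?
J = [[4, 1, 0], [0, 4, 1], [0, 0, 4]]

The characteristic polynomial is det(xI - A) = (x - 4)^3, so the eigenvalues are 4 (algebraic multiplicity 3).

For λ = 4: rank(A - 4I) = 2, rank((A - 4I)^2) = 1, rank((A - 4I)^3) = 0. The eigenspace has dimension 3 - 2 = 1, so there is 1 Jordan block; the rank sequence gives block sizes [3].

Assembling the blocks gives the Jordan form J above.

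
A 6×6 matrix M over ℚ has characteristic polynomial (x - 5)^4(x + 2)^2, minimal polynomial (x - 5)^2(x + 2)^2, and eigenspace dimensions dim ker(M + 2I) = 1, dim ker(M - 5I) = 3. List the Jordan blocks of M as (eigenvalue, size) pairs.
λ = -2: algebraic multiplicity 2 (exponent in χ_M), largest block size 2 (exponent in m_M), 1 block (geometric multiplicity). This forces block sizes [2].
λ = 5: algebraic multiplicity 4 (exponent in χ_M), largest block size 2 (exponent in m_M), 3 blocks (geometric multiplicity). These force block sizes [2, 1, 1].

Jordan blocks: (-2, 2), (5, 2), (5, 1), (5, 1)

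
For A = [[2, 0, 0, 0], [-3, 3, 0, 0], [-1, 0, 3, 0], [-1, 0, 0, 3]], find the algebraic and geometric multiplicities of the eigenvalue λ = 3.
The characteristic polynomial is (x - 3)^3(x - 2), so the factor x - 3 appears with exponent 3: the algebraic multiplicity is 3.

rank(A - 3I) = 1, so the eigenspace has dimension 4 - 1 = 3: the geometric multiplicity is 3.

algebraic multiplicity 3, geometric multiplicity 3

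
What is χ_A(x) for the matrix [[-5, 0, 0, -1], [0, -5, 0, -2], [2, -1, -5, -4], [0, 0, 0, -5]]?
χ_A(x) = (x + 5)^4

xI - A = [[x + 5, 0, 0, 1], [0, x + 5, 0, 2], [-2, 1, x + 5, 4], [0, 0, 0, x + 5]].

Expanding det(xI - A) along the first row:
det(xI - A) = + (x + 5)·det([[x + 5, 0, 2], [1, x + 5, 4], [0, 0, x + 5]]) - (0)·det([[0, 0, 2], [-2, x + 5, 4], [0, 0, x + 5]]) + (0)·det([[0, x + 5, 2], [-2, 1, 4], [0, 0, x + 5]]) - (1)·det([[0, x + 5, 0], [-2, 1, x + 5], [0, 0, 0]]).

Evaluating gives χ_A(x) = x^4 + 20x^3 + 150x^2 + 500x + 625 = (x + 5)^4.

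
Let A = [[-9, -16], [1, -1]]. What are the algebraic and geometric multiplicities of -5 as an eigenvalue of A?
The characteristic polynomial is (x + 5)^2, so the factor x + 5 appears with exponent 2: the algebraic multiplicity is 2.

rank(A + 5I) = 1, so the eigenspace has dimension 2 - 1 = 1: the geometric multiplicity is 1.

Since 1 < 2, A is not diagonalizable.

algebraic multiplicity 2, geometric multiplicity 1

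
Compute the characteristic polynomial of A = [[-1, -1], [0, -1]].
χ_A(x) = (x + 1)^2

xI - A = [[x + 1, 1], [0, x + 1]].

Expanding det(xI - A) along the first row:
det(xI - A) = + (x + 1)·det([[x + 1]]) - (1)·det([[0]]).

Evaluating gives χ_A(x) = x^2 + 2x + 1 = (x + 1)^2.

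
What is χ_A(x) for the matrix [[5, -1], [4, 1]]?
χ_A(x) = (x - 3)^2

xI - A = [[x - 5, 1], [-4, x - 1]].

Expanding det(xI - A) along the first row:
det(xI - A) = + (x - 5)·det([[x - 1]]) - (1)·det([[-4]]).

Evaluating gives χ_A(x) = x^2 - 6x + 9 = (x - 3)^2.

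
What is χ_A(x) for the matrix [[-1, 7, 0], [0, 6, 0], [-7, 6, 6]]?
xI - A = [[x + 1, -7, 0], [0, x - 6, 0], [7, -6, x - 6]].

Expanding det(xI - A) along the first row:
det(xI - A) = + (x + 1)·det([[x - 6, 0], [-6, x - 6]]) - (-7)·det([[0, 0], [7, x - 6]]) + (0)·det([[0, x - 6], [7, -6]]).

Evaluating gives χ_A(x) = x^3 - 11x^2 + 24x + 36 = (x - 6)^2(x + 1).

χ_A(x) = (x - 6)^2(x + 1)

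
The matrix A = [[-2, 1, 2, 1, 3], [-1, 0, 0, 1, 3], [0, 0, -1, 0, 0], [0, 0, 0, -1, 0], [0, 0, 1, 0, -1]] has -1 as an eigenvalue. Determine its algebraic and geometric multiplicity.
The characteristic polynomial is (x + 1)^5, so the factor x + 1 appears with exponent 5: the algebraic multiplicity is 5.

rank(A + I) = 2, so the eigenspace has dimension 5 - 2 = 3: the geometric multiplicity is 3.

Since 3 < 5, A is not diagonalizable.

algebraic multiplicity 5, geometric multiplicity 3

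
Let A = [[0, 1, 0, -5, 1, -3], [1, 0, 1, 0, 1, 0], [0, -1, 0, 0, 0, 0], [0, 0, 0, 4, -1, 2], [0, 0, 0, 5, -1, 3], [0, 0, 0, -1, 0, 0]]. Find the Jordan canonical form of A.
J = [[0, 1, 0, 0, 0, 0], [0, 0, 1, 0, 0, 0], [0, 0, 0, 0, 0, 0], [0, 0, 0, 1, 1, 0], [0, 0, 0, 0, 1, 1], [0, 0, 0, 0, 0, 1]]

The characteristic polynomial is det(xI - A) = x^3(x - 1)^3, so the eigenvalues are 0 (algebraic multiplicity 3), 1 (algebraic multiplicity 3).

For λ = 0: rank(A) = 5, rank(A^2) = 4, rank(A^3) = 3. The eigenspace has dimension 6 - 5 = 1, so there is 1 Jordan block; the rank sequence gives block sizes [3].

For λ = 1: rank(A - I) = 5, rank((A - I)^2) = 4, rank((A - I)^3) = 3. The eigenspace has dimension 6 - 5 = 1, so there is 1 Jordan block; the rank sequence gives block sizes [3].

Assembling the blocks gives the Jordan form J above.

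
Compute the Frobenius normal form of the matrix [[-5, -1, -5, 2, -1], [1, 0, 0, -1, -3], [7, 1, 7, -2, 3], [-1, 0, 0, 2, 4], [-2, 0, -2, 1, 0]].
The invariant factors of A (the non-unit diagonal entries of the Smith normal form of xI - A over ℚ[x]) are (x - 2)(x^2 - x + 1)^2, each dividing the next. The characteristic polynomial is their product, (x - 2)(x^2 - x + 1)^2.

The rational canonical form is the block-diagonal matrix of companion matrices C(f_i):
R = [[0, 0, 0, 0, 2], [1, 0, 0, 0, -5], [0, 1, 0, 0, 8], [0, 0, 1, 0, -7], [0, 0, 0, 1, 4]].

Note the characteristic polynomial does not split into linear factors over ℚ, so A has no Jordan form over ℚ; the rational canonical form exists over any field.

R = [[0, 0, 0, 0, 2], [1, 0, 0, 0, -5], [0, 1, 0, 0, 8], [0, 0, 1, 0, -7], [0, 0, 0, 1, 4]]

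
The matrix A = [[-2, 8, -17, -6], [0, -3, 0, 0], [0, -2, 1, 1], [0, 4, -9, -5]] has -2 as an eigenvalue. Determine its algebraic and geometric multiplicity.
The characteristic polynomial is (x + 2)^3(x + 3), so the factor x + 2 appears with exponent 3: the algebraic multiplicity is 3.

rank(A + 2I) = 3, so the eigenspace has dimension 4 - 3 = 1: the geometric multiplicity is 1.

Since 1 < 3, A is not diagonalizable.

algebraic multiplicity 3, geometric multiplicity 1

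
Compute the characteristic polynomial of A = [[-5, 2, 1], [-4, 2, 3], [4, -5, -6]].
xI - A = [[x + 5, -2, -1], [4, x - 2, -3], [-4, 5, x + 6]].

Expanding det(xI - A) along the first row:
det(xI - A) = + (x + 5)·det([[x - 2, -3], [5, x + 6]]) - (-2)·det([[4, -3], [-4, x + 6]]) + (-1)·det([[4, x - 2], [-4, 5]]).

Evaluating gives χ_A(x) = x^3 + 9x^2 + 27x + 27 = (x + 3)^3.

χ_A(x) = (x + 3)^3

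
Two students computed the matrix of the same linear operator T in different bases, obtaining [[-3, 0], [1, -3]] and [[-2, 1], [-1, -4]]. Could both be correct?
Two matrices over a field are similar if and only if they have the same invariant factors.

Both A and B have characteristic polynomial (x + 3)^2 and minimal polynomial (x + 3)^2. Computing further, both have invariant factors (x + 3)^2. Hence A and B are similar.

Yes.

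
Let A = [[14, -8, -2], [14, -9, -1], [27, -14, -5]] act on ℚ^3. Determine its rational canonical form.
R = [[0, 0, -4], [1, 0, -1], [0, 1, 0]]

The invariant factors of A (the non-unit diagonal entries of the Smith normal form of xI - A over ℚ[x]) are x^3 + x + 4, each dividing the next. The characteristic polynomial is their product, x^3 + x + 4.

The rational canonical form is the block-diagonal matrix of companion matrices C(f_i):
R = [[0, 0, -4], [1, 0, -1], [0, 1, 0]].

Note the characteristic polynomial does not split into linear factors over ℚ, so A has no Jordan form over ℚ; the rational canonical form exists over any field.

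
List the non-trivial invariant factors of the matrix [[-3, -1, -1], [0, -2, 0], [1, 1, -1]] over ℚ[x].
x + 2, (x + 2)^2

The Jordan structure of A has elementary divisors (x + 2)^2, (x + 2). Arranging the block sizes at each eigenvalue in decreasing order and taking row products gives the invariant factors.

Invariant factors (smallest first, each dividing the next): x + 2, (x + 2)^2.

Check: the last factor (x + 2)^2 is the minimal polynomial, and the product (x + 2)^3 is the characteristic polynomial.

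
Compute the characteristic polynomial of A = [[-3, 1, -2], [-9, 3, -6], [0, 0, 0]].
χ_A(x) = x^3

xI - A = [[x + 3, -1, 2], [9, x - 3, 6], [0, 0, x]].

Expanding det(xI - A) along the first row:
det(xI - A) = + (x + 3)·det([[x - 3, 6], [0, x]]) - (-1)·det([[9, 6], [0, x]]) + (2)·det([[9, x - 3], [0, 0]]).

Evaluating gives χ_A(x) = x^3.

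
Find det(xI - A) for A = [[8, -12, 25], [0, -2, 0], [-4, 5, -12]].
xI - A = [[x - 8, 12, -25], [0, x + 2, 0], [4, -5, x + 12]].

Expanding det(xI - A) along the first row:
det(xI - A) = + (x - 8)·det([[x + 2, 0], [-5, x + 12]]) - (12)·det([[0, 0], [4, x + 12]]) + (-25)·det([[0, x + 2], [4, -5]]).

Evaluating gives χ_A(x) = x^3 + 6x^2 + 12x + 8 = (x + 2)^3.

χ_A(x) = (x + 2)^3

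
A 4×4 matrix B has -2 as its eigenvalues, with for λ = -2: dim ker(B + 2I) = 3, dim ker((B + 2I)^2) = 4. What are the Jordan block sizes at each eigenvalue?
λ = -2: successive nullity increments [3, 1] count blocks of size ≥ k; block sizes are [2, 1, 1].

Jordan blocks: (-2, 2), (-2, 1), (-2, 1)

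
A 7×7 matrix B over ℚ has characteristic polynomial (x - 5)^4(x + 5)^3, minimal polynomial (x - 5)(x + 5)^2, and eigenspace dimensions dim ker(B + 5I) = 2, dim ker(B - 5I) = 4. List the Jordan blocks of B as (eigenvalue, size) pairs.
Jordan blocks: (-5, 2), (-5, 1), (5, 1), (5, 1), (5, 1), (5, 1)

λ = -5: algebraic multiplicity 3 (exponent in χ_B), largest block size 2 (exponent in m_B), 2 blocks (geometric multiplicity). These force block sizes [2, 1].
λ = 5: algebraic multiplicity 4 (exponent in χ_B), largest block size 1 (exponent in m_B), 4 blocks (geometric multiplicity). These force block sizes [1, 1, 1, 1].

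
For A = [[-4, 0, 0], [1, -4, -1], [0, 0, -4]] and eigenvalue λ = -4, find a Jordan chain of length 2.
We seek v_1 ∈ ker((A + 4I)^2) \ ker(A + 4I), then set v_{i+1} = (A + 4I) v_i.

One such chain is v_1 = [[-1, 2, 0]]^T, v_2 = [[0, -1, 0]]^T. Check: (A + 4I) v_2 = [[0, 0, 0]]^T = 0.

v_1 = [[-1, 2, 0]]^T, v_2 = [[0, -1, 0]]^T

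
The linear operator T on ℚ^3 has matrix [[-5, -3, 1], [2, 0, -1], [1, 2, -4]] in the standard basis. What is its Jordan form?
The characteristic polynomial is det(xI - A) = (x + 3)^3, so the eigenvalues are -3 (algebraic multiplicity 3).

For λ = -3: rank(A + 3I) = 2, rank((A + 3I)^2) = 1, rank((A + 3I)^3) = 0. The eigenspace has dimension 3 - 2 = 1, so there is 1 Jordan block; the rank sequence gives block sizes [3].

Assembling the blocks gives the Jordan form J above.

J = [[-3, 1, 0], [0, -3, 1], [0, 0, -3]]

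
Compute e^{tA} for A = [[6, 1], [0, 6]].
A has Jordan form J = [[6, 1], [0, 6]] with A = PJP^{-1}, so e^{tA} = P e^{tJ} P^{-1}.

For a Jordan block J_k(λ), e^{tJ_k(λ)} = e^{λt} · (I + tN + t^2 N^2/2! + ... + t^{k-1} N^{k-1}/(k-1)!) where N is the nilpotent superdiagonal part.

Assembling the blocks and conjugating back gives the entries of e^{tA} as shown above.

e^{tA} = [[e^{6*t}, t*e^{6*t}], [0, e^{6*t}]]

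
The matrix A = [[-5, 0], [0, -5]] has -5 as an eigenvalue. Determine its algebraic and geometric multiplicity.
The characteristic polynomial is (x + 5)^2, so the factor x + 5 appears with exponent 2: the algebraic multiplicity is 2.

rank(A + 5I) = 0, so the eigenspace has dimension 2 - 0 = 2: the geometric multiplicity is 2.

algebraic multiplicity 2, geometric multiplicity 2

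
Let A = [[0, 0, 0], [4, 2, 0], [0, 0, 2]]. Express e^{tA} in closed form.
A has Jordan form J = [[0, 0, 0], [0, 2, 0], [0, 0, 2]] with A = PJP^{-1}, so e^{tA} = P e^{tJ} P^{-1}.

For a Jordan block J_k(λ), e^{tJ_k(λ)} = e^{λt} · (I + tN + t^2 N^2/2! + ... + t^{k-1} N^{k-1}/(k-1)!) where N is the nilpotent superdiagonal part.

Assembling the blocks and conjugating back gives the entries of e^{tA} as shown above.

e^{tA} = [[1, 0, 0], [2*e^{2*t} - 2, e^{2*t}, 0], [0, 0, e^{2*t}]]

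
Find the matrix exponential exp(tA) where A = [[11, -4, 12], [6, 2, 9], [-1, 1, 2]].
e^{tA} = [[(6*t + 1)*e^{5*t}, -4*t*e^{5*t}, 12*t*e^{5*t}], [3*t*(3*t + 4)*e^{5*t}/2, (-3*t^2 - 3*t + 1)*e^{5*t}, 9*t*(t + 1)*e^{5*t}], [t*(3*t - 2)*e^{5*t}/2, t*(1 - t)*e^{5*t}, (3*t^2 - 3*t + 1)*e^{5*t}]]

A has Jordan form J = [[5, 1, 0], [0, 5, 1], [0, 0, 5]] with A = PJP^{-1}, so e^{tA} = P e^{tJ} P^{-1}.

For a Jordan block J_k(λ), e^{tJ_k(λ)} = e^{λt} · (I + tN + t^2 N^2/2! + ... + t^{k-1} N^{k-1}/(k-1)!) where N is the nilpotent superdiagonal part.

Assembling the blocks and conjugating back gives the entries of e^{tA} as shown above.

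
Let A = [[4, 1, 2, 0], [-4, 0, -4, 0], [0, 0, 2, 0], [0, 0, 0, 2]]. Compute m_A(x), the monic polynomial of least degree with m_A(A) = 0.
m_A(x) = (x - 2)^2

The characteristic polynomial factors as (x - 2)^4. The minimal polynomial is ∏(x - λ)^{k_λ} where k_λ is the size of the largest Jordan block at λ.

For λ = 2: rank(A - 2I) = 1, and the largest Jordan block has size 2 (the smallest k with rank((A - 2I)^k) = rank((A - 2I)^(k+1))).

So m_A(x) = (x - 2)^2.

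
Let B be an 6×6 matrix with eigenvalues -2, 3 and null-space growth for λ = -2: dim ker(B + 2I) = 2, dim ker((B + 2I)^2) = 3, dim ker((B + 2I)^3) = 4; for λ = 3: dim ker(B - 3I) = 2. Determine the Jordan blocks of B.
λ = -2: successive nullity increments [2, 1, 1] count blocks of size ≥ k; block sizes are [3, 1].
λ = 3: successive nullity increments [2] count blocks of size ≥ k; block sizes are [1, 1].

Jordan blocks: (-2, 3), (-2, 1), (3, 1), (3, 1)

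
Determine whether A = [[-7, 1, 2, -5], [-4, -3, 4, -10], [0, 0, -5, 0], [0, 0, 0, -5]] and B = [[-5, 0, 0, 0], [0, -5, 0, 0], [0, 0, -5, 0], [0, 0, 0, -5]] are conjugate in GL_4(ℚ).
Both have characteristic polynomial (x + 5)^4, but the minimal polynomial of A is (x + 5)^2 while the minimal polynomial of B is x + 5. The minimal polynomial is a similarity invariant, so A and B are not similar.

No.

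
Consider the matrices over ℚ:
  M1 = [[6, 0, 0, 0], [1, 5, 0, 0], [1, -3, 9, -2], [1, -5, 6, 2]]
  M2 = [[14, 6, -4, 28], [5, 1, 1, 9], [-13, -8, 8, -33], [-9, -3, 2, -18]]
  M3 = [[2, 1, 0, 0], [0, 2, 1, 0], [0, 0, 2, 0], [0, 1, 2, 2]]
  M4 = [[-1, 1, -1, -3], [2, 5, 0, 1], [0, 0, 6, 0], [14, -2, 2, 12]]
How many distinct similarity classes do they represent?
3 classes: {M1, M4}, {M2}, {M3}

Characteristic polynomials: χ_{M1} = (x - 6)^2(x - 5)^2, χ_{M2} = (x - 3)^3(x + 4), χ_{M3} = (x - 2)^4, χ_{M4} = (x - 6)^2(x - 5)^2.

{M1, M4}: invariant factors x - 6, (x - 6)(x - 5)^2.

{M2}: invariant factors (x - 3)^3(x + 4).

{M3}: invariant factors x - 2, (x - 2)^3.

Matrices are similar if and only if their invariant-factor lists agree; the partition into similarity classes is {M1, M4}, {M2}, {M3}.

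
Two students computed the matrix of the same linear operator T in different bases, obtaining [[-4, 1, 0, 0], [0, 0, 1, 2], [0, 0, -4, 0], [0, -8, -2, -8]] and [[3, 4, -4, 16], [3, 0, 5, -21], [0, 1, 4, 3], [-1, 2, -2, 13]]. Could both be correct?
No.

trace(A) = -16 but trace(B) = 20. The trace is a similarity invariant, so A and B are not similar.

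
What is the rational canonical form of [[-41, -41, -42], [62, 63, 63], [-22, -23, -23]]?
R = [[0, 0, 40], [1, 0, 22], [0, 1, -1]]

The invariant factors of A (the non-unit diagonal entries of the Smith normal form of xI - A over ℚ[x]) are (x - 5)(x + 2)(x + 4), each dividing the next. The characteristic polynomial is their product, (x - 5)(x + 2)(x + 4).

The rational canonical form is the block-diagonal matrix of companion matrices C(f_i):
R = [[0, 0, 40], [1, 0, 22], [0, 1, -1]].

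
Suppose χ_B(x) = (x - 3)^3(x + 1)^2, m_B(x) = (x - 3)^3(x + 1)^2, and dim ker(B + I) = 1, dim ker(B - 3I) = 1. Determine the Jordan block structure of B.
λ = -1: algebraic multiplicity 2 (exponent in χ_B), largest block size 2 (exponent in m_B), 1 block (geometric multiplicity). This forces block sizes [2].
λ = 3: algebraic multiplicity 3 (exponent in χ_B), largest block size 3 (exponent in m_B), 1 block (geometric multiplicity). This forces block sizes [3].

Jordan blocks: (-1, 2), (3, 3)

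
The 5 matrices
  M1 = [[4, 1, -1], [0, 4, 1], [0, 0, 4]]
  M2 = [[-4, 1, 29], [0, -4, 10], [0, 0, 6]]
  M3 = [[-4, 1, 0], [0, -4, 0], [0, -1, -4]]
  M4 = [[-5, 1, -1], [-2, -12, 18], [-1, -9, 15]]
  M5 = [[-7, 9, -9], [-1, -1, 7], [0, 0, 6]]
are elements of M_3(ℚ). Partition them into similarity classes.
3 classes: {M1}, {M2, M4, M5}, {M3}

Characteristic polynomials: χ_{M1} = (x - 4)^3, χ_{M2} = (x - 6)(x + 4)^2, χ_{M3} = (x + 4)^3, χ_{M4} = (x - 6)(x + 4)^2, χ_{M5} = (x - 6)(x + 4)^2.

{M1}: invariant factors (x - 4)^3.

{M2, M4, M5}: invariant factors (x - 6)(x + 4)^2.

{M3}: invariant factors x + 4, (x + 4)^2.

Matrices are similar if and only if their invariant-factor lists agree; the partition into similarity classes is {M1}, {M2, M4, M5}, {M3}.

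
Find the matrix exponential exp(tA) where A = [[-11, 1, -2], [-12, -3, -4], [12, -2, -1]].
A has Jordan form J = [[-5, 1, 0], [0, -5, 0], [0, 0, -5]] with A = PJP^{-1}, so e^{tA} = P e^{tJ} P^{-1}.

For a Jordan block J_k(λ), e^{tJ_k(λ)} = e^{λt} · (I + tN + t^2 N^2/2! + ... + t^{k-1} N^{k-1}/(k-1)!) where N is the nilpotent superdiagonal part.

Assembling the blocks and conjugating back gives the entries of e^{tA} as shown above.

e^{tA} = [[(1 - 6*t)*e^{-5*t}, t*e^{-5*t}, -2*t*e^{-5*t}], [-12*t*e^{-5*t}, (2*t + 1)*e^{-5*t}, -4*t*e^{-5*t}], [12*t*e^{-5*t}, -2*t*e^{-5*t}, (4*t + 1)*e^{-5*t}]]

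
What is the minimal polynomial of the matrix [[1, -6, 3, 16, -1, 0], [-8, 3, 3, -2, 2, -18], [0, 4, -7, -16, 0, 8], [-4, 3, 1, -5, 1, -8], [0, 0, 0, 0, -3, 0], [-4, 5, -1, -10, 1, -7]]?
The characteristic polynomial factors as (x + 3)^6. The minimal polynomial is ∏(x - λ)^{k_λ} where k_λ is the size of the largest Jordan block at λ.

For λ = -3: rank(A + 3I) = 3, and the largest Jordan block has size 3 (the smallest k with rank((A + 3I)^k) = rank((A + 3I)^(k+1))).

So m_A(x) = (x + 3)^3.

m_A(x) = (x + 3)^3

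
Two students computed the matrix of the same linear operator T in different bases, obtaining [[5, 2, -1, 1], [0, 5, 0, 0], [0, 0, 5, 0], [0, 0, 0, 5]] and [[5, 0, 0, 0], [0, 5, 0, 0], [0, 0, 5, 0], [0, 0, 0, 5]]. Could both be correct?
No.

Both have characteristic polynomial (x - 5)^4, but the minimal polynomial of A is (x - 5)^2 while the minimal polynomial of B is x - 5. The minimal polynomial is a similarity invariant, so A and B are not similar.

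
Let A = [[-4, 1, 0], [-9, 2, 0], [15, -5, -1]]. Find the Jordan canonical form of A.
The characteristic polynomial is det(xI - A) = (x + 1)^3, so the eigenvalues are -1 (algebraic multiplicity 3).

For λ = -1: rank(A + I) = 1, rank((A + I)^2) = 0. The eigenspace has dimension 3 - 1 = 2, so there are 2 Jordan blocks; the rank sequence gives block sizes [2, 1].

Assembling the blocks gives the Jordan form J above.

J = [[-1, 1, 0], [0, -1, 0], [0, 0, -1]]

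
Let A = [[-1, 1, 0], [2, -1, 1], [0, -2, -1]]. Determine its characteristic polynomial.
xI - A = [[x + 1, -1, 0], [-2, x + 1, -1], [0, 2, x + 1]].

Expanding det(xI - A) along the first row:
det(xI - A) = + (x + 1)·det([[x + 1, -1], [2, x + 1]]) - (-1)·det([[-2, -1], [0, x + 1]]) + (0)·det([[-2, x + 1], [0, 2]]).

Evaluating gives χ_A(x) = x^3 + 3x^2 + 3x + 1 = (x + 1)^3.

χ_A(x) = (x + 1)^3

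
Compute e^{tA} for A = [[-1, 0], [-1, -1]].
A has Jordan form J = [[-1, 1], [0, -1]] with A = PJP^{-1}, so e^{tA} = P e^{tJ} P^{-1}.

For a Jordan block J_k(λ), e^{tJ_k(λ)} = e^{λt} · (I + tN + t^2 N^2/2! + ... + t^{k-1} N^{k-1}/(k-1)!) where N is the nilpotent superdiagonal part.

Assembling the blocks and conjugating back gives the entries of e^{tA} as shown above.

e^{tA} = [[e^{-t}, 0], [-t*e^{-t}, e^{-t}]]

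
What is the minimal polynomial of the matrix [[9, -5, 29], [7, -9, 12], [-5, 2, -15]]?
m_A(x) = (x + 5)^3

The characteristic polynomial factors as (x + 5)^3. The minimal polynomial is ∏(x - λ)^{k_λ} where k_λ is the size of the largest Jordan block at λ.

For λ = -5: rank(A + 5I) = 2, and the largest Jordan block has size 3 (the smallest k with rank((A + 5I)^k) = rank((A + 5I)^(k+1))).

So m_A(x) = (x + 5)^3.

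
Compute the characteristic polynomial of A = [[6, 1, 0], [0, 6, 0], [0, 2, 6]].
xI - A = [[x - 6, -1, 0], [0, x - 6, 0], [0, -2, x - 6]].

Expanding det(xI - A) along the first row:
det(xI - A) = + (x - 6)·det([[x - 6, 0], [-2, x - 6]]) - (-1)·det([[0, 0], [0, x - 6]]) + (0)·det([[0, x - 6], [0, -2]]).

Evaluating gives χ_A(x) = x^3 - 18x^2 + 108x - 216 = (x - 6)^3.

χ_A(x) = (x - 6)^3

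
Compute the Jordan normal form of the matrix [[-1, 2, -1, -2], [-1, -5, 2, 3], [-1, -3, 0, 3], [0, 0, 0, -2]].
The characteristic polynomial is det(xI - A) = (x + 2)^4, so the eigenvalues are -2 (algebraic multiplicity 4).

For λ = -2: rank(A + 2I) = 2, rank((A + 2I)^2) = 1, rank((A + 2I)^3) = 0. The eigenspace has dimension 4 - 2 = 2, so there are 2 Jordan blocks; the rank sequence gives block sizes [3, 1].

Assembling the blocks gives the Jordan form J above.

J = [[-2, 1, 0, 0], [0, -2, 1, 0], [0, 0, -2, 0], [0, 0, 0, -2]]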